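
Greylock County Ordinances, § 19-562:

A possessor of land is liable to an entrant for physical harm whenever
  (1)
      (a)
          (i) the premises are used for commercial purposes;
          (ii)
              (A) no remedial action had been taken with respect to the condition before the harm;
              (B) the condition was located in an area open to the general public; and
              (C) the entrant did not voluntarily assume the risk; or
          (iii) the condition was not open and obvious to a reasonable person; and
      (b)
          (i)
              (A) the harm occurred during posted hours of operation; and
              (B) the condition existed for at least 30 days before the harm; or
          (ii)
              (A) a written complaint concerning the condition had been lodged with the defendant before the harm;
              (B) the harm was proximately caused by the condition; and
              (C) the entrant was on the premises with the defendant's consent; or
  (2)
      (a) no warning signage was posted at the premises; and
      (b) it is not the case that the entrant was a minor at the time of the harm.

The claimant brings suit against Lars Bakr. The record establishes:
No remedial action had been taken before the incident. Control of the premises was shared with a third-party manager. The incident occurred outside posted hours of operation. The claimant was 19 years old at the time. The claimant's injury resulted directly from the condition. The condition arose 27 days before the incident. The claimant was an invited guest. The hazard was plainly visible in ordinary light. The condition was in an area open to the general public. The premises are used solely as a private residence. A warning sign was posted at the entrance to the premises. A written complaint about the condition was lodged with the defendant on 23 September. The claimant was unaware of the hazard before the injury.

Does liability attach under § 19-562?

Yes — liable.

(i) commercial use — not met.
(A) no remedial action — met.
(B) public area — met.
(C) no assumed risk — met.
(ii) = T AND T AND T = true.
(iii) not open/obvious — fails.
(a) = F OR T OR F = true.
(A) during posted hours — not satisfied.
(B) condition ≥30 days old — fails.
(i) = F AND F = false.
(A) complaint lodged — holds.
(B) proximate cause — met.
(C) consent to enter — satisfied.
So (ii) is satisfied (T AND T AND T).
(b) = F OR T = true.
(1): T AND T → true.
(a) no signage posted — fails.
(b) not (entrant a minor) — holds.
So (2) is not satisfied (F AND T).
So Overall is satisfied (T OR F).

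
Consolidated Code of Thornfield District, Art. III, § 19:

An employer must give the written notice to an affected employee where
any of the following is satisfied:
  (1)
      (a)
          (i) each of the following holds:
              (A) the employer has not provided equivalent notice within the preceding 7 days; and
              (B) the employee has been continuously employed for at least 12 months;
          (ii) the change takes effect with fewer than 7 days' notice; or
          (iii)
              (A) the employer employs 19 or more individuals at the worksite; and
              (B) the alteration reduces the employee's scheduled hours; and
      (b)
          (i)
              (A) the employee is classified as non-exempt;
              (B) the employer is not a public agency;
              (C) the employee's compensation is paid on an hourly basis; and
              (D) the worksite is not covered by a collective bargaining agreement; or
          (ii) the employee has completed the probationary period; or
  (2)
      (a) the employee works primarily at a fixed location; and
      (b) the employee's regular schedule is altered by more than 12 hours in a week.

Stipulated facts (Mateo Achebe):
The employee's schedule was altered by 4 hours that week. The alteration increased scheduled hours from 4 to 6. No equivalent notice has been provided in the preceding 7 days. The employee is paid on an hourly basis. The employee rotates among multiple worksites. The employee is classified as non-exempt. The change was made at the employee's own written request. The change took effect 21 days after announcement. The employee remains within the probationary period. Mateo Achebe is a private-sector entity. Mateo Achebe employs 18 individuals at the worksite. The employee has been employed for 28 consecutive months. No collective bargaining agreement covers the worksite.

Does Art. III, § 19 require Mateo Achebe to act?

(A) no recent notice — holds.
(B) tenure ≥ 12 mo. — met.
(i): T AND T → true.
(ii) < 7 days' notice — not met.
(A) ≥ 19 at site — fails.
(B) hours reduced — fails.
(iii): F AND F → false.
(a) = T OR F OR F = true.
(A) non-exempt — holds.
(B) not (public agency) — met.
(C) hourly-paid — met.
(D) no CBA — satisfied.
(i) = T AND T AND T AND T = true.
(ii) past probation — not satisfied.
(b): T OR F → true.
So (1) is satisfied (T AND T).
(a) fixed location — not satisfied.
(b) schedule shift > 12h — not met.
(2): F AND F → false.
So Overall is satisfied (T OR F).

Yes — required.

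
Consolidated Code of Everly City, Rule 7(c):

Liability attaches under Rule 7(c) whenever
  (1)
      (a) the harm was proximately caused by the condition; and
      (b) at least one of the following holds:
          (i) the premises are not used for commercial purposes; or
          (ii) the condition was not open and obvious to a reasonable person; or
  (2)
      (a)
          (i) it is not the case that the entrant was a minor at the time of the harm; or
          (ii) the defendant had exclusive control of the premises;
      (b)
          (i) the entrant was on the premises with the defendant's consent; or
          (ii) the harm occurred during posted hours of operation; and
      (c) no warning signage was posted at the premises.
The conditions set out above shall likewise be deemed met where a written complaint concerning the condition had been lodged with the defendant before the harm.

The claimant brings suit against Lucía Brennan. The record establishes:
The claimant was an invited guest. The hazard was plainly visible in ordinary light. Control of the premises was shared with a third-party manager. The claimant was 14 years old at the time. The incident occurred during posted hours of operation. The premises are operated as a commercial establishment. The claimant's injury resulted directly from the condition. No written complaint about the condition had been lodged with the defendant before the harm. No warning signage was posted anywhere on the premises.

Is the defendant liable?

(a) proximate cause — satisfied.
(i) not (commercial use) — not satisfied.
(ii) not open/obvious — fails.
So (b) is not satisfied (F OR F).
(1) = T AND F = false.
(i) not (entrant a minor) — not satisfied.
(ii) exclusive control — fails.
(a): F OR F → false.
(i) consent to enter — holds.
(ii) during posted hours — met.
So (b) is satisfied (T OR T).
(c) no signage posted — satisfied.
(2): F AND T AND T → false.
So Overall is not satisfied (F OR F).
Exception (complaint lodged) — not satisfied.
Result: main false OR exception false → false.

No — not liable.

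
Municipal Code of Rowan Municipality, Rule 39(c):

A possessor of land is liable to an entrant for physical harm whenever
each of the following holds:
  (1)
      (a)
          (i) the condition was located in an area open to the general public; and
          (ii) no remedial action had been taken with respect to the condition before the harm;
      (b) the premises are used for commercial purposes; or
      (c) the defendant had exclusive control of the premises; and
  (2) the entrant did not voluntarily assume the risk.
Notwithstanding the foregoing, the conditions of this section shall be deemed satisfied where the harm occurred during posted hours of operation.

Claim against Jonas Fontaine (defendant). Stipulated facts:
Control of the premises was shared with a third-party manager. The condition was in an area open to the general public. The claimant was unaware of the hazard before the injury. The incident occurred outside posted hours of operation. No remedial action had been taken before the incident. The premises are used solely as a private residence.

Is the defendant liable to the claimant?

Yes — liable.

(i) public area — met.
(ii) no remedial action — met.
So (a) is satisfied (T AND T).
(b) commercial use — not satisfied.
(c) exclusive control — not satisfied.
So (1) is satisfied (T OR F OR F).
(2) no assumed risk — satisfied.
Overall = T AND T = true.
Exception (during posted hours) — not satisfied.
Result: main true OR exception false → true.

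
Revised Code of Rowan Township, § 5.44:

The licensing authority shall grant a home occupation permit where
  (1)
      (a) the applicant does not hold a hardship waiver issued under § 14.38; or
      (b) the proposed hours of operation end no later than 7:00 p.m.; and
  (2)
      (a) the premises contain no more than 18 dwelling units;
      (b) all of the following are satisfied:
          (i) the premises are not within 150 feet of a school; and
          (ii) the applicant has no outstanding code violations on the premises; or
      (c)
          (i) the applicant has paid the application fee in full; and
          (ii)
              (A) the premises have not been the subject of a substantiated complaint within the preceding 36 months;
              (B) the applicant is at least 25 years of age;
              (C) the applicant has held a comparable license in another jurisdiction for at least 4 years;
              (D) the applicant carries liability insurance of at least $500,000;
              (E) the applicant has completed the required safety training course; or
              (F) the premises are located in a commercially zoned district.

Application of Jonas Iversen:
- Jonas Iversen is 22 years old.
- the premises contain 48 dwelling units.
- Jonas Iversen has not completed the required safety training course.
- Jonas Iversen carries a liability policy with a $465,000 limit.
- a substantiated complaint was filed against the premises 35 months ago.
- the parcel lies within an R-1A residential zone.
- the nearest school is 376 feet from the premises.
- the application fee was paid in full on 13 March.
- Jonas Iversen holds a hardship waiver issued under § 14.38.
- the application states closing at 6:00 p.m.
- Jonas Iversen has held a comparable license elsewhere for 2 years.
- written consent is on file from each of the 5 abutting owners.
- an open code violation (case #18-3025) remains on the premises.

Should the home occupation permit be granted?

No — denied.

(a) not (hardship waiver) — not met.
(b) closes by 7 p.m. — satisfied.
(1) = F OR T = true.
(a) ≤ 18 units — not satisfied.
(i) ≥150 ft from school — satisfied.
(ii) no code violations — fails.
So (b) is not satisfied (T AND F).
(i) fee paid — holds.
(A) no complaint in 36 mo. — not satisfied.
(B) age ≥ 25 — fails.
(C) prior license ≥ 4 yr — not satisfied.
(D) insurance ≥ $500,000 — fails.
(E) safety training — not satisfied.
(F) commercially zoned — not met.
(ii) = F OR F OR F OR F OR F OR F = false.
(c) = T AND F = false.
(2): F OR F OR F → false.
Overall = T AND F = false.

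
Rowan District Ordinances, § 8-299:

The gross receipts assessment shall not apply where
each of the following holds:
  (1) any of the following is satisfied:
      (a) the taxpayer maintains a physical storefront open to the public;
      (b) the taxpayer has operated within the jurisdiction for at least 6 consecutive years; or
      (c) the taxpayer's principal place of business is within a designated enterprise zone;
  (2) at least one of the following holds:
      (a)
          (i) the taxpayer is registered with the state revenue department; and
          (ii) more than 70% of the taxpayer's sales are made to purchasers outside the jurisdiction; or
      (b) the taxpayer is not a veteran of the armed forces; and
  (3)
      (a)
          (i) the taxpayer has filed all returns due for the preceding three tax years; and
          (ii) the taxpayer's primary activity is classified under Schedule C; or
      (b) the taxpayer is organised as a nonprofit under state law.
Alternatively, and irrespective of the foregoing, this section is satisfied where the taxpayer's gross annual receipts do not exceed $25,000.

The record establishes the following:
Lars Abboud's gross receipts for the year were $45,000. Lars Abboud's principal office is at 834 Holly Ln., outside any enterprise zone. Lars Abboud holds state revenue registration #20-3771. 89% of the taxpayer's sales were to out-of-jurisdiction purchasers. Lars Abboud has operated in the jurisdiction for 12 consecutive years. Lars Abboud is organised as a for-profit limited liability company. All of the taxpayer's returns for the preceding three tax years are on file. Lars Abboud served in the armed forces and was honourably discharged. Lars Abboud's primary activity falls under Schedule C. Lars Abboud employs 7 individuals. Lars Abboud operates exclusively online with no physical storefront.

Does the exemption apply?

(a) has storefront — not satisfied.
(b) ≥ 6 yrs in jurisdiction — met.
(c) in enterprise zone — not met.
So (1) is satisfied (F OR T OR F).
(i) state-registered — holds.
(ii) >70% out-of-jur. sales — met.
(a) = T AND T = true.
(b) not (veteran) — fails.
(2): T OR F → true.
(i) returns current — met.
(ii) Schedule C activity — met.
(a) = T AND T = true.
(b) nonprofit — not met.
(3): T OR F → true.
Overall: T AND T AND T → true.
Exception (receipts ≤ $25,000) — not satisfied.
Result: main true OR exception false → true.

Yes — exempt.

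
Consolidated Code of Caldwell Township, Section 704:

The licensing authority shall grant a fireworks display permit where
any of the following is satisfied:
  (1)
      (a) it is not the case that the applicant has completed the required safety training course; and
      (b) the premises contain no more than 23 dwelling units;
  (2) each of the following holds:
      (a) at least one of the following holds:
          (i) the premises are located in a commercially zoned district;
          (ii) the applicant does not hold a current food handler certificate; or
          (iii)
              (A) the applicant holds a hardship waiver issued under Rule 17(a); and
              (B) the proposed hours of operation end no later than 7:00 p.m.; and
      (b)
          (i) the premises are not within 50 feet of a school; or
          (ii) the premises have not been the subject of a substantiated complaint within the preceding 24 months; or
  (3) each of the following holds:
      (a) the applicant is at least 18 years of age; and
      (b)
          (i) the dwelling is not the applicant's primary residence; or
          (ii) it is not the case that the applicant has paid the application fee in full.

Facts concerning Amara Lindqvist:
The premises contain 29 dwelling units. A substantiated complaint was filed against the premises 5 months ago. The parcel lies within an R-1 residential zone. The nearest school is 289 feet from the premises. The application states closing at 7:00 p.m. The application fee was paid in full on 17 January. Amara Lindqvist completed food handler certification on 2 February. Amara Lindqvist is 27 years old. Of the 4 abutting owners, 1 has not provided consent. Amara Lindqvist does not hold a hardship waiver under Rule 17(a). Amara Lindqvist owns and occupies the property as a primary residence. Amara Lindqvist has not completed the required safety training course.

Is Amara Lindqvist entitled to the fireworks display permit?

No — denied.

(a) not (safety training) — met.
(b) ≤ 23 units — not met.
So (1) is not satisfied (T AND F).
(i) commercially zoned — not met.
(ii) not (food handler cert.) — fails.
(A) hardship waiver — fails.
(B) closes by 7 p.m. — holds.
So (iii) is not satisfied (F AND T).
(a): F OR F OR F → false.
(i) ≥50 ft from school — satisfied.
(ii) no complaint in 24 mo. — fails.
(b): T OR F → true.
(2): F AND T → false.
(a) age ≥ 18 — holds.
(i) not (primary residence) — fails.
(ii) not (fee paid) — fails.
(b): F OR F → false.
(3): T AND F → false.
Overall = F OR F OR F = false.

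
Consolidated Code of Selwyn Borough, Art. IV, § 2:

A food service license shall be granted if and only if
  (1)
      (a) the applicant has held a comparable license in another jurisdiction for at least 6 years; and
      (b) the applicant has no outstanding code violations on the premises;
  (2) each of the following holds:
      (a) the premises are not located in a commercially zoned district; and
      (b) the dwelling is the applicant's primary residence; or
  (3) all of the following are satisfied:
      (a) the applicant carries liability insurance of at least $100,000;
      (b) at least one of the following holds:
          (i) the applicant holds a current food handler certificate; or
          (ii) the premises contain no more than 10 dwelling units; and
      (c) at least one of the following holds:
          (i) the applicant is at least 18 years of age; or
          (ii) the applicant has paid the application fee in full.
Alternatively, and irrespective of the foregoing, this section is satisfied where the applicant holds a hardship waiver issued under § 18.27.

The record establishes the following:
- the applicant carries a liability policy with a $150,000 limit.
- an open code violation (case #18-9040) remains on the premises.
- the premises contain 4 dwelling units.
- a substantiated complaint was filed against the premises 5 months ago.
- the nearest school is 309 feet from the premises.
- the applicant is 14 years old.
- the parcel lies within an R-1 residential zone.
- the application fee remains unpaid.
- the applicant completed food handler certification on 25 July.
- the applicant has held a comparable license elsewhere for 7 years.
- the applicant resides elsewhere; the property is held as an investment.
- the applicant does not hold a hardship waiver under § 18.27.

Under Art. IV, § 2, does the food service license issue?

No — denied.

(a) prior license ≥ 6 yr — holds.
(b) no code violations — not met.
(1): T AND F → false.
(a) not (commercially zoned) — holds.
(b) primary residence — not met.
(2): T AND F → false.
(a) insurance ≥ $100,000 — met.
(i) food handler cert. — met.
(ii) ≤ 10 units — met.
So (b) is satisfied (T OR T).
(i) age ≥ 18 — not met.
(ii) fee paid — fails.
So (c) is not satisfied (F OR F).
(3) = T AND T AND F = false.
So Overall is not satisfied (F OR F OR F).
Exception (hardship waiver) — not satisfied.
Result: main false OR exception false → false.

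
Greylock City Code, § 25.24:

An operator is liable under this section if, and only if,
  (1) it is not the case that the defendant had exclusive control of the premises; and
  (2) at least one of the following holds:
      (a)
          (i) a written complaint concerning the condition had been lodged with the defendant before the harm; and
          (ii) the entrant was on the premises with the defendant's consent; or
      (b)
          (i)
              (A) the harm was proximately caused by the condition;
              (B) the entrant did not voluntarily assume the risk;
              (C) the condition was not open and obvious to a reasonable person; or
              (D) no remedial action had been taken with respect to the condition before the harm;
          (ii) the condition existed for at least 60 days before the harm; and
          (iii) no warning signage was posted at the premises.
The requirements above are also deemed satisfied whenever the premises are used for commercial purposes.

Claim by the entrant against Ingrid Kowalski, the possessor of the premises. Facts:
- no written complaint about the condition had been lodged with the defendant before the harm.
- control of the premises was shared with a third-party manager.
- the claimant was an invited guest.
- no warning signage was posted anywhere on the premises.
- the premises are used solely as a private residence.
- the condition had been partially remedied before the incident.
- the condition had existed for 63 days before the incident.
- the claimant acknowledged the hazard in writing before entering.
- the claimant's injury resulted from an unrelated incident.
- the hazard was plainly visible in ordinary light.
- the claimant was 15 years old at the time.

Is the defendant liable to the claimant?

No — not liable.

(1) not (exclusive control) — holds.
(i) complaint lodged — not met.
(ii) consent to enter — met.
(a) = F AND T = false.
(A) proximate cause — not satisfied.
(B) no assumed risk — not met.
(C) not open/obvious — fails.
(D) no remedial action — not satisfied.
(i) = F OR F OR F OR F = false.
(ii) condition ≥60 days old — satisfied.
(iii) no signage posted — holds.
(b): F AND T AND T → false.
(2): F OR F → false.
Overall: T AND F → false.
Exception (commercial use) — not satisfied.
Result: main false OR exception false → false.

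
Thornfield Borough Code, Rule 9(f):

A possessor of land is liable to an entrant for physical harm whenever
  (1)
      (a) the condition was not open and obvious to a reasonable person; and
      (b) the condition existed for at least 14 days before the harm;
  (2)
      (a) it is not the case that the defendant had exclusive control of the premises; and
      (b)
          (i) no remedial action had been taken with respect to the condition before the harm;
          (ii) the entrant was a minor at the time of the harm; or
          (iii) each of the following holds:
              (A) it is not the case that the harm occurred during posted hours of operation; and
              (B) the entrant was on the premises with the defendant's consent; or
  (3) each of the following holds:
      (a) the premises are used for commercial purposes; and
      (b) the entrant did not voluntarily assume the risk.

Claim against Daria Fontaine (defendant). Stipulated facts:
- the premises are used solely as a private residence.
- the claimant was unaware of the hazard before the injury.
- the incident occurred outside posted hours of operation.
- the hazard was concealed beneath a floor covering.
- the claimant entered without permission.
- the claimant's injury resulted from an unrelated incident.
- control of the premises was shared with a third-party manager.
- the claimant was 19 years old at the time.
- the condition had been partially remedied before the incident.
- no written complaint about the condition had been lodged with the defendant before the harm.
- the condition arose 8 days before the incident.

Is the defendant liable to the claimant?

No — not liable.

(a) not open/obvious — holds.
(b) condition ≥14 days old — not satisfied.
So (1) is not satisfied (T AND F).
(a) not (exclusive control) — satisfied.
(i) no remedial action — not met.
(ii) entrant a minor — fails.
(A) not (during posted hours) — holds.
(B) consent to enter — not satisfied.
So (iii) is not satisfied (T AND F).
So (b) is not satisfied (F OR F OR F).
(2) = T AND F = false.
(a) commercial use — not satisfied.
(b) no assumed risk — satisfied.
(3): F AND T → false.
So Overall is not satisfied (F OR F OR F).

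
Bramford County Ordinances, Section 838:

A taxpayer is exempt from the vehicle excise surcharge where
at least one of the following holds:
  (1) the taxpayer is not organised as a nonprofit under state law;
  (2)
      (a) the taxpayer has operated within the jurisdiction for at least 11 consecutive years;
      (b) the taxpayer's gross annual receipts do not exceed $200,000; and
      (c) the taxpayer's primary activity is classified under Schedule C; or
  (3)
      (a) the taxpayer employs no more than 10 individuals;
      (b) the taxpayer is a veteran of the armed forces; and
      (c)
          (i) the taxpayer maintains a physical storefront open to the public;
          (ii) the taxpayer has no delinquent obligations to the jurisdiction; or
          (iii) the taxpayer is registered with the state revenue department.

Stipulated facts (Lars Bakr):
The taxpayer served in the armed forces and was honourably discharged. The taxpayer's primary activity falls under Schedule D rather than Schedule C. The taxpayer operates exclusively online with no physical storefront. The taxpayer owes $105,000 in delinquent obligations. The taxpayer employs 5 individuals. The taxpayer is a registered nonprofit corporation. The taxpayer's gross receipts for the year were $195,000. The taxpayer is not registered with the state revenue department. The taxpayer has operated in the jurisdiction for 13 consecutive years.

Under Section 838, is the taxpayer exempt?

(1) not (nonprofit) — not met.
(a) ≥ 11 yrs in jurisdiction — met.
(b) receipts ≤ $200,000 — satisfied.
(c) Schedule C activity — not satisfied.
(2) = T AND T AND F = false.
(a) ≤ 10 employees — satisfied.
(b) veteran — holds.
(i) has storefront — not met.
(ii) no delinquency — fails.
(iii) state-registered — not satisfied.
So (c) is not satisfied (F OR F OR F).
So (3) is not satisfied (T AND T AND F).
So Overall is not satisfied (F OR F OR F).

No — not exempt.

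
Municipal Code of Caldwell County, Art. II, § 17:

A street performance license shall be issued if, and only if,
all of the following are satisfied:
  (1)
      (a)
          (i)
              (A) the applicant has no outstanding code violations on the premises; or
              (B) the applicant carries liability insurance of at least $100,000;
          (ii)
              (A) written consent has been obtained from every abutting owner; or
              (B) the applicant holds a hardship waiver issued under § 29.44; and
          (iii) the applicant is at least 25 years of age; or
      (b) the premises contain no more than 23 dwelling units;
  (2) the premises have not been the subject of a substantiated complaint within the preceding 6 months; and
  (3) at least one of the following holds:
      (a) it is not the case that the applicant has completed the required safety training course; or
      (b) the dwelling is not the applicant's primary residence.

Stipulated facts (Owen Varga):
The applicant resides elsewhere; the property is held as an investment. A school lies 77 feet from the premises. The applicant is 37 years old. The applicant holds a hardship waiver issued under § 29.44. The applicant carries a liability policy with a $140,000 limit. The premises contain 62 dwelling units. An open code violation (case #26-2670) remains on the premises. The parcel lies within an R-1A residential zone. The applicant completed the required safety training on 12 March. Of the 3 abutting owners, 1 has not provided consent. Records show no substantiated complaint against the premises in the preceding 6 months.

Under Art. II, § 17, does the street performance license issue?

(A) no code violations — not met.
(B) insurance ≥ $100,000 — holds.
(i): F OR T → true.
(A) all abutters consent — not met.
(B) hardship waiver — satisfied.
(ii): F OR T → true.
(iii) age ≥ 25 — met.
(a) = T AND T AND T = true.
(b) ≤ 23 units — not satisfied.
(1) = T OR F = true.
(2) no complaint in 6 mo. — holds.
(a) not (safety training) — not met.
(b) not (primary residence) — met.
So (3) is satisfied (F OR T).
Overall: T AND T AND T → true.

Yes — granted.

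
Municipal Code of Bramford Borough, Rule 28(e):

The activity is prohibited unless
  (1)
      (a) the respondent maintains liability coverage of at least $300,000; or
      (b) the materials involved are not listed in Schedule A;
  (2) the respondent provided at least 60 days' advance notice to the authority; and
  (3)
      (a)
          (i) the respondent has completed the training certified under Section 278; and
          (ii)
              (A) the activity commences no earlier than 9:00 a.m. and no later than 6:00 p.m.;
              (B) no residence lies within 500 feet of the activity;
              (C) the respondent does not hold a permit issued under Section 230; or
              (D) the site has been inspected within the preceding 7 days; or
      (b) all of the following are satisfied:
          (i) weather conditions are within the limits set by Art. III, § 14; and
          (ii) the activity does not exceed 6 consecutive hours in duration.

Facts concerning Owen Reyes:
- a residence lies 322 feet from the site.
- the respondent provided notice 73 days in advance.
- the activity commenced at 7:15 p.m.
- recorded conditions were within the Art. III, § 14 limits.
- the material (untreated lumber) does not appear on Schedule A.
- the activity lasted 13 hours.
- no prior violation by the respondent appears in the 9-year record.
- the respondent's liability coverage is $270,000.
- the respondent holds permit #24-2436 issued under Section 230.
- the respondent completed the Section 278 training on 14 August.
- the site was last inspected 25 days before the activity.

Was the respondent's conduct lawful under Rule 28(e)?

No — unlawful.

(a) coverage ≥ $300,000 — not met.
(b) not (Schedule A material) — holds.
So (1) is satisfied (F OR T).
(2) ≥60 days' notice — satisfied.
(i) training certified — holds.
(A) start within hours — not satisfied.
(B) no residence in 500 ft — fails.
(C) not (holds permit) — not satisfied.
(D) site inspected — fails.
(ii): F OR F OR F OR F → false.
(a) = T AND F = false.
(i) weather ok — holds.
(ii) ≤ 6 hrs duration — not met.
(b) = T AND F = false.
(3): F OR F → false.
Overall: T AND T AND F → false.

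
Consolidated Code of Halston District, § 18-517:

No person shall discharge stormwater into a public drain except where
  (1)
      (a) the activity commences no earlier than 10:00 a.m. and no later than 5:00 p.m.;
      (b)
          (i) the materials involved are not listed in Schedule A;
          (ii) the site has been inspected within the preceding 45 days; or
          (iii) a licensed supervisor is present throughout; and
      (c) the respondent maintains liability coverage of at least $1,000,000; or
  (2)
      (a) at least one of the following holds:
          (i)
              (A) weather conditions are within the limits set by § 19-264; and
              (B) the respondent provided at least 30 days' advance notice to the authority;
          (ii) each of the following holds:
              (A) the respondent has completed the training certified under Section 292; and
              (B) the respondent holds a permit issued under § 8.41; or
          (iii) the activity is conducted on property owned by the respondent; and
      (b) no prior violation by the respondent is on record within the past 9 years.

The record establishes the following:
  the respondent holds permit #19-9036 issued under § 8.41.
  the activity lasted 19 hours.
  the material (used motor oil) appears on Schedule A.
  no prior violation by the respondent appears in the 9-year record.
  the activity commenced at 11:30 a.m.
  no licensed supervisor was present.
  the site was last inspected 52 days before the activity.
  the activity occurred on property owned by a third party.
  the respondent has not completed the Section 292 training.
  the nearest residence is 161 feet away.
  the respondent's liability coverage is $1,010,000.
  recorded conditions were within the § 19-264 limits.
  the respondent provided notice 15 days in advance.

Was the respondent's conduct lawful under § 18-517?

(a) start within hours — satisfied.
(i) not (Schedule A material) — not met.
(ii) site inspected — fails.
(iii) supervisor present — fails.
(b) = F OR F OR F = false.
(c) coverage ≥ $1,000,000 — holds.
So (1) is not satisfied (T AND F AND T).
(A) weather ok — satisfied.
(B) ≥30 days' notice — not satisfied.
(i) = T AND F = false.
(A) training certified — not met.
(B) holds permit — satisfied.
(ii): F AND T → false.
(iii) own property — fails.
So (a) is not satisfied (F OR F OR F).
(b) no prior violation — met.
(2) = F AND T = false.
So Overall is not satisfied (F OR F).

No — unlawful.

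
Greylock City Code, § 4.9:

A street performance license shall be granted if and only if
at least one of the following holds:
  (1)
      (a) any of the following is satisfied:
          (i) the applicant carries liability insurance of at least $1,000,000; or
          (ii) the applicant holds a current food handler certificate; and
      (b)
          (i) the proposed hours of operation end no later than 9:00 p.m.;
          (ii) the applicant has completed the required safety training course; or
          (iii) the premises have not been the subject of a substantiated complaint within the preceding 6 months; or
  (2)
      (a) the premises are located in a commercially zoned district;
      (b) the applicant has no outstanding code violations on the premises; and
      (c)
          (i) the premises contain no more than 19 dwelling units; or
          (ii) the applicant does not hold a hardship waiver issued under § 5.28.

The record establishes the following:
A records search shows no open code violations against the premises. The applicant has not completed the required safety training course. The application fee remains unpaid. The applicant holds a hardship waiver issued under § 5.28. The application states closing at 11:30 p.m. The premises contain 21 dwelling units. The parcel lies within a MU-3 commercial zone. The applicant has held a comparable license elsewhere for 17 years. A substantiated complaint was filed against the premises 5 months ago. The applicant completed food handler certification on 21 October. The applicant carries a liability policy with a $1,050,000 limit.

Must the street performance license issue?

(i) insurance ≥ $1,000,000 — holds.
(ii) food handler cert. — holds.
(a): T OR T → true.
(i) closes by 9 p.m. — not satisfied.
(ii) safety training — not met.
(iii) no complaint in 6 mo. — not satisfied.
(b): F OR F OR F → false.
(1): T AND F → false.
(a) commercially zoned — holds.
(b) no code violations — satisfied.
(i) ≤ 19 units — not met.
(ii) not (hardship waiver) — not met.
(c) = F OR F = false.
So (2) is not satisfied (T AND T AND F).
So Overall is not satisfied (F OR F).

No — denied.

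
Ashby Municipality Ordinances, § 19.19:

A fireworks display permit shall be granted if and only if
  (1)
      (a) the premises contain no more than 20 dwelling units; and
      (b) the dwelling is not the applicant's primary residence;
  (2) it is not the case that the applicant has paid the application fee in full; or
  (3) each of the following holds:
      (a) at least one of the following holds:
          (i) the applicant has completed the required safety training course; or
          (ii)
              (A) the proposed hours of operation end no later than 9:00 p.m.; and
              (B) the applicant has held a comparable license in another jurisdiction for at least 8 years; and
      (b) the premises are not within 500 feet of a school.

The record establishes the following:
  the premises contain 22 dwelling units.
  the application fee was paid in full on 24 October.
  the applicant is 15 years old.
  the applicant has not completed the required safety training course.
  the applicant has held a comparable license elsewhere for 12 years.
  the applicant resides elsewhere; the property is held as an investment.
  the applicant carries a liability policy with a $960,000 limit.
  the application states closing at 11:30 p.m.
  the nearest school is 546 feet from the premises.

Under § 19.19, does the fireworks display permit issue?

(a) ≤ 20 units — not satisfied.
(b) not (primary residence) — holds.
(1): F AND T → false.
(2) not (fee paid) — not satisfied.
(i) safety training — not satisfied.
(A) closes by 9 p.m. — not satisfied.
(B) prior license ≥ 8 yr — satisfied.
(ii): F AND T → false.
(a): F OR F → false.
(b) ≥500 ft from school — satisfied.
(3) = F AND T = false.
Overall = F OR F OR F = false.

No — denied.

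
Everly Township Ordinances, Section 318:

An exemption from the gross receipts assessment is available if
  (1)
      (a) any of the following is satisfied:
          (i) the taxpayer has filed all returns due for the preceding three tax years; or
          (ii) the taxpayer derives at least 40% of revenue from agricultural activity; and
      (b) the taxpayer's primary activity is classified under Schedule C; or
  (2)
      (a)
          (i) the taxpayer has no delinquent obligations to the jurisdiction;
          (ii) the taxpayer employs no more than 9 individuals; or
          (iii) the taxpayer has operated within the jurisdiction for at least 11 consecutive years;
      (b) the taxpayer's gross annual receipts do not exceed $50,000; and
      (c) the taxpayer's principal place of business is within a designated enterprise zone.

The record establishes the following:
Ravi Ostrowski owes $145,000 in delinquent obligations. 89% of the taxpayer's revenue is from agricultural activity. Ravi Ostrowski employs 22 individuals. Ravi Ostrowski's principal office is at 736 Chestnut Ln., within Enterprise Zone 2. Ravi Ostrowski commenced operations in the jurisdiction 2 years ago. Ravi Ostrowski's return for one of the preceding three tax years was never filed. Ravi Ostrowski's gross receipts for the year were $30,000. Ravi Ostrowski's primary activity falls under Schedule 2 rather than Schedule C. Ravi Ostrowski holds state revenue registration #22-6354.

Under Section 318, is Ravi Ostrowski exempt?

(i) returns current — not met.
(ii) ≥40% agricultural — holds.
(a): F OR T → true.
(b) Schedule C activity — not met.
(1): T AND F → false.
(i) no delinquency — not met.
(ii) ≤ 9 employees — not satisfied.
(iii) ≥ 11 yrs in jurisdiction — not satisfied.
(a): F OR F OR F → false.
(b) receipts ≤ $50,000 — holds.
(c) in enterprise zone — holds.
So (2) is not satisfied (F AND T AND T).
Overall: F OR F → false.

No — not exempt.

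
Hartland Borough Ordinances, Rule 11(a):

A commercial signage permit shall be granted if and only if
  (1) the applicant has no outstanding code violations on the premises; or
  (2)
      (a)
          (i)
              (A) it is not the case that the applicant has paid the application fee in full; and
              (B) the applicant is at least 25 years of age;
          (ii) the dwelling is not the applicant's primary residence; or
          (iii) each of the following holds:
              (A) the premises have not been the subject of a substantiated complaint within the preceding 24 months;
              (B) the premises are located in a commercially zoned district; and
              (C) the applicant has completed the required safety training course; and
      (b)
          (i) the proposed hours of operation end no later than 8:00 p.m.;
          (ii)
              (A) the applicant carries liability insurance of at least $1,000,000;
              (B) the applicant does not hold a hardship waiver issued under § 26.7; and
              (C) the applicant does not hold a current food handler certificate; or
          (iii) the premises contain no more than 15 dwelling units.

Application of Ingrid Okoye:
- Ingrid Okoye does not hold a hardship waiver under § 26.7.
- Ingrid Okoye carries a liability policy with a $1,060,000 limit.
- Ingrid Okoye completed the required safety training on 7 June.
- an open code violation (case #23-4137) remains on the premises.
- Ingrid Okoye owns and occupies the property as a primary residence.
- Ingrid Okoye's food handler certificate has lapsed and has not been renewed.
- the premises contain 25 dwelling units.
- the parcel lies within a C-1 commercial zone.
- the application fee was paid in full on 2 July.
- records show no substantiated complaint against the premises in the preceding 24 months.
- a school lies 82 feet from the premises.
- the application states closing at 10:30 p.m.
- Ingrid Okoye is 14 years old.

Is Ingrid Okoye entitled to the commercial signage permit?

(1) no code violations — not satisfied.
(A) not (fee paid) — not satisfied.
(B) age ≥ 25 — fails.
(i) = F AND F = false.
(ii) not (primary residence) — not satisfied.
(A) no complaint in 24 mo. — satisfied.
(B) commercially zoned — holds.
(C) safety training — satisfied.
(iii) = T AND T AND T = true.
(a) = F OR F OR T = true.
(i) closes by 8 p.m. — fails.
(A) insurance ≥ $1,000,000 — satisfied.
(B) not (hardship waiver) — holds.
(C) not (food handler cert.) — holds.
(ii) = T AND T AND T = true.
(iii) ≤ 15 units — not met.
(b): F OR T OR F → true.
(2): T AND T → true.
Overall: F OR T → true.

Yes — granted.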